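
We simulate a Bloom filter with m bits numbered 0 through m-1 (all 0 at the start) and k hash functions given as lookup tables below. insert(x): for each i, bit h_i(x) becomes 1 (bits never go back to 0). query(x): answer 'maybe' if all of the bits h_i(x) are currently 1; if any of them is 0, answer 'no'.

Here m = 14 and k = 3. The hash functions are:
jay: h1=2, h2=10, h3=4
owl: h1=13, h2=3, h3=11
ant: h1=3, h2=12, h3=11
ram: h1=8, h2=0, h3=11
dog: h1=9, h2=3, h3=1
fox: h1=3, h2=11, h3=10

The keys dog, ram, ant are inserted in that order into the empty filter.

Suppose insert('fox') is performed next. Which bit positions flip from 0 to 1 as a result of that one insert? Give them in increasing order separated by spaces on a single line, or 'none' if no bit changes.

Answer: 10

Derivation:
Start: bits=00000000000000
After insert 'dog': sets bits 1 3 9 -> bits=01010000010000
After insert 'ram': sets bits 0 8 11 -> bits=11010000110100
After insert 'ant': sets bits 3 11 12 -> bits=11010000110110
insert 'fox' would touch bits 3 10 11; currently bit3=1, bit10=0, bit11=1
Bits that are 0 among those (would change 0->1): 10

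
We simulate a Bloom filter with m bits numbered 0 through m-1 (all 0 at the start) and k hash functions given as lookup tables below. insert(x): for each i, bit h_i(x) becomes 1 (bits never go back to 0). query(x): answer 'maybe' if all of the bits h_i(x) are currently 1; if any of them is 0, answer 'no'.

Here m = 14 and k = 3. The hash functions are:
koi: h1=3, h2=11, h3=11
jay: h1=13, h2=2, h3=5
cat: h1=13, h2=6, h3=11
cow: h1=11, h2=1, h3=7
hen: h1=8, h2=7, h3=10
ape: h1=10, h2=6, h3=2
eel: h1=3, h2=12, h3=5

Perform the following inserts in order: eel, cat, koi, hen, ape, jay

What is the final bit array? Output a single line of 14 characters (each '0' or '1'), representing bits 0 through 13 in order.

Start: bits=00000000000000
After insert 'eel': sets bits 3 5 12 -> bits=00010100000010
After insert 'cat': sets bits 6 11 13 -> bits=00010110000111
After insert 'koi': sets bits 3 11 -> bits=00010110000111
After insert 'hen': sets bits 7 8 10 -> bits=00010111101111
After insert 'ape': sets bits 2 6 10 -> bits=00110111101111
After insert 'jay': sets bits 2 5 13 -> bits=00110111101111

Answer: 00110111101111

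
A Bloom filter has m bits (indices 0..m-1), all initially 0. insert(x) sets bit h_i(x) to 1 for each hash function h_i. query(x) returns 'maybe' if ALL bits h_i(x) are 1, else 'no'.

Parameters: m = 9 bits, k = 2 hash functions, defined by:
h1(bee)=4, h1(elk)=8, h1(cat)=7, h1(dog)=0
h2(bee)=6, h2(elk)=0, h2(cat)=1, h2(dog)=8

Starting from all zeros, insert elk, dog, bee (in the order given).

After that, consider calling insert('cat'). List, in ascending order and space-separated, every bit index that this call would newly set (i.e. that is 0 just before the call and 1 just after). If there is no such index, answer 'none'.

Start: bits=000000000
After insert 'elk': sets bits 0 8 -> bits=100000001
After insert 'dog': sets bits 0 8 -> bits=100000001
After insert 'bee': sets bits 4 6 -> bits=100010101
insert 'cat' would touch bits 1 7; currently bit1=0, bit7=0
Bits that are 0 among those (would change 0->1): 1 7

Answer: 1 7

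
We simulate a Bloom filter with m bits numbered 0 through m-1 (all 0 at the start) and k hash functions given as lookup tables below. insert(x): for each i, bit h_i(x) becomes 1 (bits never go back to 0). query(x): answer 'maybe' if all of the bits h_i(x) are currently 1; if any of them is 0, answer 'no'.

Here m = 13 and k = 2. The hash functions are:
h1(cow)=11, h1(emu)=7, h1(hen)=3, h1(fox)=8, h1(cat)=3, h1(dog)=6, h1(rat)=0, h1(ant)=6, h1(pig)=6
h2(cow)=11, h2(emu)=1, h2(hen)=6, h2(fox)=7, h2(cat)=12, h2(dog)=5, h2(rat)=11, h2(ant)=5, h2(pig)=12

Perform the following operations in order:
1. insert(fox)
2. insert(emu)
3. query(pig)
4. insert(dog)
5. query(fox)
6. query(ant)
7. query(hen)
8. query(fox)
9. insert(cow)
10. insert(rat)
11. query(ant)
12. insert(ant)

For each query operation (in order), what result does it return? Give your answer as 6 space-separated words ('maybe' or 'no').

Answer: no maybe maybe no maybe maybe

Derivation:
Start: bits=0000000000000
Op 1: insert fox -> sets bits 7 8 -> bits=0000000110000
Op 2: insert emu -> sets bits 1 7 -> bits=0100000110000
Op 3: query pig -> checks bit6=0, bit12=0 (has a 0) -> no
Op 4: insert dog -> sets bits 5 6 -> bits=0100011110000
Op 5: query fox -> checks bit7=1, bit8=1 (all 1) -> maybe
Op 6: query ant -> checks bit5=1, bit6=1 (all 1) -> maybe
Op 7: query hen -> checks bit3=0, bit6=1 (has a 0) -> no
Op 8: query fox -> checks bit7=1, bit8=1 (all 1) -> maybe
Op 9: insert cow -> sets bits 11 -> bits=0100011110010
Op 10: insert rat -> sets bits 0 11 -> bits=1100011110010
Op 11: query ant -> checks bit5=1, bit6=1 (all 1) -> maybe
Op 12: insert ant -> sets bits 5 6 -> bits=1100011110010
Query results in order: no maybe maybe no maybe maybe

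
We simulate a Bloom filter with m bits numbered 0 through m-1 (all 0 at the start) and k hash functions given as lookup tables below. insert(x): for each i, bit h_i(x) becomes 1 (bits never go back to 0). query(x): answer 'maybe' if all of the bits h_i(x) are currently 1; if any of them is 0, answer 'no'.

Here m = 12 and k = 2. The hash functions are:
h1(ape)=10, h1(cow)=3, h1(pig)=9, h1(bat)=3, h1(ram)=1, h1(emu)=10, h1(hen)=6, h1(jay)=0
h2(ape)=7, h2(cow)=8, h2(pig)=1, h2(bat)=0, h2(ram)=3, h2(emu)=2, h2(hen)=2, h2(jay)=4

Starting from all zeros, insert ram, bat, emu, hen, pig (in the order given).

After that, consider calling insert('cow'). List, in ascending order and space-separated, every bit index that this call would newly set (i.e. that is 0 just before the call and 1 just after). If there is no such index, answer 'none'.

Start: bits=000000000000
After insert 'ram': sets bits 1 3 -> bits=010100000000
After insert 'bat': sets bits 0 3 -> bits=110100000000
After insert 'emu': sets bits 2 10 -> bits=111100000010
After insert 'hen': sets bits 2 6 -> bits=111100100010
After insert 'pig': sets bits 1 9 -> bits=111100100110
insert 'cow' would touch bits 3 8; currently bit3=1, bit8=0
Bits that are 0 among those (would change 0->1): 8

Answer: 8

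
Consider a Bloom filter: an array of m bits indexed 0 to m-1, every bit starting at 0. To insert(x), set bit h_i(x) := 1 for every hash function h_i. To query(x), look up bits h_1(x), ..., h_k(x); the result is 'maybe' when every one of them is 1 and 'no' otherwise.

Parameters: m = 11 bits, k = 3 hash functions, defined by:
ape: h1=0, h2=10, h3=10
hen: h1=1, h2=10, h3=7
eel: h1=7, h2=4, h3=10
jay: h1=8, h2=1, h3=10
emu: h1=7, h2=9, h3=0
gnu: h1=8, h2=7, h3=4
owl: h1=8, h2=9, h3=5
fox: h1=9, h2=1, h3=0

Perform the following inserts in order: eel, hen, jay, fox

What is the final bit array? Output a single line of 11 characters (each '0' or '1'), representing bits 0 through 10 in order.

Answer: 11001001111

Derivation:
Start: bits=00000000000
After insert 'eel': sets bits 4 7 10 -> bits=00001001001
After insert 'hen': sets bits 1 7 10 -> bits=01001001001
After insert 'jay': sets bits 1 8 10 -> bits=01001001101
After insert 'fox': sets bits 0 1 9 -> bits=11001001111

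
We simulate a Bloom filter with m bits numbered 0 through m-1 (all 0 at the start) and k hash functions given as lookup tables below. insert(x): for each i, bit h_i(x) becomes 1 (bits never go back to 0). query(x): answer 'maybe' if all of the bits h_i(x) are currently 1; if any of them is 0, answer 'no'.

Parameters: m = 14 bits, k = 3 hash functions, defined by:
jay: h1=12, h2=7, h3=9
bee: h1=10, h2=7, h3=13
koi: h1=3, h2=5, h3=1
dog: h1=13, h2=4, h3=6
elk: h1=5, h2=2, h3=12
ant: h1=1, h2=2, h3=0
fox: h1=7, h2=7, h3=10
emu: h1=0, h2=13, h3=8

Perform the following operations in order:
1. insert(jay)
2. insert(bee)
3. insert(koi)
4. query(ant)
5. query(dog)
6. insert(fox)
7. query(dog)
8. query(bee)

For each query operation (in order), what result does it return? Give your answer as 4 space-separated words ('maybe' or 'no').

Start: bits=00000000000000
Op 1: insert jay -> sets bits 7 9 12 -> bits=00000001010010
Op 2: insert bee -> sets bits 7 10 13 -> bits=00000001011011
Op 3: insert koi -> sets bits 1 3 5 -> bits=01010101011011
Op 4: query ant -> checks bit0=0, bit1=1, bit2=0 (has a 0) -> no
Op 5: query dog -> checks bit4=0, bit6=0, bit13=1 (has a 0) -> no
Op 6: insert fox -> sets bits 7 10 -> bits=01010101011011
Op 7: query dog -> checks bit4=0, bit6=0, bit13=1 (has a 0) -> no
Op 8: query bee -> checks bit7=1, bit10=1, bit13=1 (all 1) -> maybe
Query results in order: no no no maybe

Answer: no no no maybe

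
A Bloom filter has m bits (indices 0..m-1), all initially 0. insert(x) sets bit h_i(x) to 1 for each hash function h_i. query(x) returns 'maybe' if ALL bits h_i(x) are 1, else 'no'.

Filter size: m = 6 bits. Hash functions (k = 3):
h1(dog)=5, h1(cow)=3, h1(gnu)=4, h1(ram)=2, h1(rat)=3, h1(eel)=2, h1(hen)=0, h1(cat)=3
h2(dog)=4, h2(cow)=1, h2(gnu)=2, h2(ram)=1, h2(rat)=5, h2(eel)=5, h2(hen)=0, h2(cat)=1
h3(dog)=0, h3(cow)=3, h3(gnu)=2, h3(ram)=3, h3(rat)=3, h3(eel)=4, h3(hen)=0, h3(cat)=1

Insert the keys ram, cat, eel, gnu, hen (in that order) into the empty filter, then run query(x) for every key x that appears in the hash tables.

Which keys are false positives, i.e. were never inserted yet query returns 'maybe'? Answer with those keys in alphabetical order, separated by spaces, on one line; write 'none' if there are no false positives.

Answer: cow dog rat

Derivation:
Start: bits=000000
After insert 'ram': sets bits 1 2 3 -> bits=011100
After insert 'cat': sets bits 1 3 -> bits=011100
After insert 'eel': sets bits 2 4 5 -> bits=011111
After insert 'gnu': sets bits 2 4 -> bits=011111
After insert 'hen': sets bits 0 -> bits=111111
Not inserted: cow dog rat — query each against bits=111111:
query cow: checks bit1=1, bit3=1 (all 1) -> maybe => FALSE POSITIVE
query dog: checks bit0=1, bit4=1, bit5=1 (all 1) -> maybe => FALSE POSITIVE
query rat: checks bit3=1, bit5=1 (all 1) -> maybe => FALSE POSITIVE
False positives (alphabetical): cow dog rat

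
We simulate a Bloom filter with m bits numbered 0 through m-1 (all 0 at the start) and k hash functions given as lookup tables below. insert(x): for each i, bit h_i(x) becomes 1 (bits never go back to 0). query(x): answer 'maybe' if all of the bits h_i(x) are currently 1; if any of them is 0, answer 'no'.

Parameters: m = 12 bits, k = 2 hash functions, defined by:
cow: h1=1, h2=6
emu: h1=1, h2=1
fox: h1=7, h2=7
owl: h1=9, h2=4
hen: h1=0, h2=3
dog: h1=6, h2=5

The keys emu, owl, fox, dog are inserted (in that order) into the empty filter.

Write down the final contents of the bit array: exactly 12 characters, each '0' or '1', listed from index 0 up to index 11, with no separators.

Start: bits=000000000000
After insert 'emu': sets bits 1 -> bits=010000000000
After insert 'owl': sets bits 4 9 -> bits=010010000100
After insert 'fox': sets bits 7 -> bits=010010010100
After insert 'dog': sets bits 5 6 -> bits=010011110100

Answer: 010011110100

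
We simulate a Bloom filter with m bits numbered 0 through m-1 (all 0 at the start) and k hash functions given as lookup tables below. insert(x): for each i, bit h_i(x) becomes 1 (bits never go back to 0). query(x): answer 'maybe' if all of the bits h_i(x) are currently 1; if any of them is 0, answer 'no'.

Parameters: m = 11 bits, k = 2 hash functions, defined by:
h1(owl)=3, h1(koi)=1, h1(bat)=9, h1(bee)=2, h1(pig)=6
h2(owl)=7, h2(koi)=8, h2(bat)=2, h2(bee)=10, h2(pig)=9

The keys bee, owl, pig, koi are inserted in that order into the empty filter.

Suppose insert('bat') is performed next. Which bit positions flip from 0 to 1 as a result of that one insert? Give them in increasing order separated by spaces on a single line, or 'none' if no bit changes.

Start: bits=00000000000
After insert 'bee': sets bits 2 10 -> bits=00100000001
After insert 'owl': sets bits 3 7 -> bits=00110001001
After insert 'pig': sets bits 6 9 -> bits=00110011011
After insert 'koi': sets bits 1 8 -> bits=01110011111
insert 'bat' would touch bits 2 9; currently bit2=1, bit9=1
Bits that are 0 among those (would change 0->1): none

Answer: none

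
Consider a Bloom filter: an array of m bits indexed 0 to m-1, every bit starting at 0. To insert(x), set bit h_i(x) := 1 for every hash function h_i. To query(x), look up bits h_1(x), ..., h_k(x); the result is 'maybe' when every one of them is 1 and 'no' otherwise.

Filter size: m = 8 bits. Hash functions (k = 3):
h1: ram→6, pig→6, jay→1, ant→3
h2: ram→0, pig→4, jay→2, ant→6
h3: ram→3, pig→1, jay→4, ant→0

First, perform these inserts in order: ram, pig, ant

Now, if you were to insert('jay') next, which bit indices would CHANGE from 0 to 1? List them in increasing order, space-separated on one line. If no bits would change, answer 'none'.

Answer: 2

Derivation:
Start: bits=00000000
After insert 'ram': sets bits 0 3 6 -> bits=10010010
After insert 'pig': sets bits 1 4 6 -> bits=11011010
After insert 'ant': sets bits 0 3 6 -> bits=11011010
insert 'jay' would touch bits 1 2 4; currently bit1=1, bit2=0, bit4=1
Bits that are 0 among those (would change 0->1): 2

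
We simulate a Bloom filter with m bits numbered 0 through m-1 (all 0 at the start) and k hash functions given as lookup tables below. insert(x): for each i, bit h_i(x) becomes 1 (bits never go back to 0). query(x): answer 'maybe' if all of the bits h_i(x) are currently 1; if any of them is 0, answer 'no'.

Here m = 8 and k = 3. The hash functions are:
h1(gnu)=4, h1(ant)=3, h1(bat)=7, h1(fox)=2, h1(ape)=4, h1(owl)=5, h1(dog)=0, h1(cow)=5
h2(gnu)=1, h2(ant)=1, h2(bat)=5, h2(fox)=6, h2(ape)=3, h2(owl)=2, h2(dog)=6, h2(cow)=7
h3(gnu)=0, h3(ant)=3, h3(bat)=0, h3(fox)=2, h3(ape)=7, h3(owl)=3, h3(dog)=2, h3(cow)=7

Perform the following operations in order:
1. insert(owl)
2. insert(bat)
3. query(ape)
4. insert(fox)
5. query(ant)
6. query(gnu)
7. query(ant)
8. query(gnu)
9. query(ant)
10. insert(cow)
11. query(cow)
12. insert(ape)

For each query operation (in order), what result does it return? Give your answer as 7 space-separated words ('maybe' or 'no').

Answer: no no no no no no maybe

Derivation:
Start: bits=00000000
Op 1: insert owl -> sets bits 2 3 5 -> bits=00110100
Op 2: insert bat -> sets bits 0 5 7 -> bits=10110101
Op 3: query ape -> checks bit3=1, bit4=0, bit7=1 (has a 0) -> no
Op 4: insert fox -> sets bits 2 6 -> bits=10110111
Op 5: query ant -> checks bit1=0, bit3=1 (has a 0) -> no
Op 6: query gnu -> checks bit0=1, bit1=0, bit4=0 (has a 0) -> no
Op 7: query ant -> checks bit1=0, bit3=1 (has a 0) -> no
Op 8: query gnu -> checks bit0=1, bit1=0, bit4=0 (has a 0) -> no
Op 9: query ant -> checks bit1=0, bit3=1 (has a 0) -> no
Op 10: insert cow -> sets bits 5 7 -> bits=10110111
Op 11: query cow -> checks bit5=1, bit7=1 (all 1) -> maybe
Op 12: insert ape -> sets bits 3 4 7 -> bits=10111111
Query results in order: no no no no no no maybe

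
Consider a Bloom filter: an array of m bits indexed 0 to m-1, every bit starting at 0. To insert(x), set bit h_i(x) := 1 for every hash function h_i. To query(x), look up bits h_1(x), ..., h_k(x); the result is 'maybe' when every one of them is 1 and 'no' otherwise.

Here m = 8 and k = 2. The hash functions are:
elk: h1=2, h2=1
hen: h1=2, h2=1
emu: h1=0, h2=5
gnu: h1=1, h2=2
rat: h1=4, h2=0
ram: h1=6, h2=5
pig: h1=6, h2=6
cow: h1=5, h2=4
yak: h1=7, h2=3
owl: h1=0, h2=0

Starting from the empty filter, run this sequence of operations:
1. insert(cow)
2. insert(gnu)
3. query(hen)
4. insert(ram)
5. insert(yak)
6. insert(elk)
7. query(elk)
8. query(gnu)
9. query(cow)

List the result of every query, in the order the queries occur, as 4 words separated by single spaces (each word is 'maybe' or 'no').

Answer: maybe maybe maybe maybe

Derivation:
Start: bits=00000000
Op 1: insert cow -> sets bits 4 5 -> bits=00001100
Op 2: insert gnu -> sets bits 1 2 -> bits=01101100
Op 3: query hen -> checks bit1=1, bit2=1 (all 1) -> maybe
Op 4: insert ram -> sets bits 5 6 -> bits=01101110
Op 5: insert yak -> sets bits 3 7 -> bits=01111111
Op 6: insert elk -> sets bits 1 2 -> bits=01111111
Op 7: query elk -> checks bit1=1, bit2=1 (all 1) -> maybe
Op 8: query gnu -> checks bit1=1, bit2=1 (all 1) -> maybe
Op 9: query cow -> checks bit4=1, bit5=1 (all 1) -> maybe
Query results in order: maybe maybe maybe maybe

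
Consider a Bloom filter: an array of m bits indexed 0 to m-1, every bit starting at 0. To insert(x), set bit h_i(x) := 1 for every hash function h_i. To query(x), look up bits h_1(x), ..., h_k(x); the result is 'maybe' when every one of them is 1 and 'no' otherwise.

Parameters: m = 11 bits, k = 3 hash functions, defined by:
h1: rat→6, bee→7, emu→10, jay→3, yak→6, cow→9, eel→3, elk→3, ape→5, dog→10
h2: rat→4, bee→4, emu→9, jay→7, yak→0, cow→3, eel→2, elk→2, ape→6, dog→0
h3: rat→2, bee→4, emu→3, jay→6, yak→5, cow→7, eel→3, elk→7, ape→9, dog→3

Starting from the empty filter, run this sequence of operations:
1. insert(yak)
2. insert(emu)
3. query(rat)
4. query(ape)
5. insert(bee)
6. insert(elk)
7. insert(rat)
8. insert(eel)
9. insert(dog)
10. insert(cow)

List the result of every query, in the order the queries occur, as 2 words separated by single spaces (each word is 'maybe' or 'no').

Answer: no maybe

Derivation:
Start: bits=00000000000
Op 1: insert yak -> sets bits 0 5 6 -> bits=10000110000
Op 2: insert emu -> sets bits 3 9 10 -> bits=10010110011
Op 3: query rat -> checks bit2=0, bit4=0, bit6=1 (has a 0) -> no
Op 4: query ape -> checks bit5=1, bit6=1, bit9=1 (all 1) -> maybe
Op 5: insert bee -> sets bits 4 7 -> bits=10011111011
Op 6: insert elk -> sets bits 2 3 7 -> bits=10111111011
Op 7: insert rat -> sets bits 2 4 6 -> bits=10111111011
Op 8: insert eel -> sets bits 2 3 -> bits=10111111011
Op 9: insert dog -> sets bits 0 3 10 -> bits=10111111011
Op 10: insert cow -> sets bits 3 7 9 -> bits=10111111011
Query results in order: no maybe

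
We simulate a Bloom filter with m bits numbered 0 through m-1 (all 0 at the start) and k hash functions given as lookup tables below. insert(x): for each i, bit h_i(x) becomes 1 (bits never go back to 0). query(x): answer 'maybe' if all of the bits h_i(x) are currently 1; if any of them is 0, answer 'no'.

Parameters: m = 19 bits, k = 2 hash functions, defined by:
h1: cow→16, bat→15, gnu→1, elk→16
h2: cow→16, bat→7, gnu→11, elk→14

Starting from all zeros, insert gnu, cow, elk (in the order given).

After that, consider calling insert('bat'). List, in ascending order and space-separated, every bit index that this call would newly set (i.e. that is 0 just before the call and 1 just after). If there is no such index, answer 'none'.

Start: bits=0000000000000000000
After insert 'gnu': sets bits 1 11 -> bits=0100000000010000000
After insert 'cow': sets bits 16 -> bits=0100000000010000100
After insert 'elk': sets bits 14 16 -> bits=0100000000010010100
insert 'bat' would touch bits 7 15; currently bit7=0, bit15=0
Bits that are 0 among those (would change 0->1): 7 15

Answer: 7 15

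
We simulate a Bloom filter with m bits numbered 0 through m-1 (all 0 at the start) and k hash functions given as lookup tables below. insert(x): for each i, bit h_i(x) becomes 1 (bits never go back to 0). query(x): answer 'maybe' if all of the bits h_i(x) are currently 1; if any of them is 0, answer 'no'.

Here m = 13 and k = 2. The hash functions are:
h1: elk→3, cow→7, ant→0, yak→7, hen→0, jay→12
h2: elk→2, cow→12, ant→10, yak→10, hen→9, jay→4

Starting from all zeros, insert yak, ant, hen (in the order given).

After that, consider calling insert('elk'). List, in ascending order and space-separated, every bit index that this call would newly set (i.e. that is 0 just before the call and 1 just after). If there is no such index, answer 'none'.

Start: bits=0000000000000
After insert 'yak': sets bits 7 10 -> bits=0000000100100
After insert 'ant': sets bits 0 10 -> bits=1000000100100
After insert 'hen': sets bits 0 9 -> bits=1000000101100
insert 'elk' would touch bits 2 3; currently bit2=0, bit3=0
Bits that are 0 among those (would change 0->1): 2 3

Answer: 2 3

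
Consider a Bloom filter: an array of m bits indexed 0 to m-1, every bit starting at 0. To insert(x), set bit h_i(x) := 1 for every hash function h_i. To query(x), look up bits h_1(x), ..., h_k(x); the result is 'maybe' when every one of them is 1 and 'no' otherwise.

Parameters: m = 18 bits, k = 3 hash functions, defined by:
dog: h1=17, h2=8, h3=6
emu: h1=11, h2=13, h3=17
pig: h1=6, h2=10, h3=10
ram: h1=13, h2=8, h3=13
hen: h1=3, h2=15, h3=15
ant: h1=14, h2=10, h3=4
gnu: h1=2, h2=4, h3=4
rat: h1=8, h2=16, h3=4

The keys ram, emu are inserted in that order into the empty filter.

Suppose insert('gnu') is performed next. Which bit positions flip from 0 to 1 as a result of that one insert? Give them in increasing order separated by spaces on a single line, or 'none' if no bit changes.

Answer: 2 4

Derivation:
Start: bits=000000000000000000
After insert 'ram': sets bits 8 13 -> bits=000000001000010000
After insert 'emu': sets bits 11 13 17 -> bits=000000001001010001
insert 'gnu' would touch bits 2 4; currently bit2=0, bit4=0
Bits that are 0 among those (would change 0->1): 2 4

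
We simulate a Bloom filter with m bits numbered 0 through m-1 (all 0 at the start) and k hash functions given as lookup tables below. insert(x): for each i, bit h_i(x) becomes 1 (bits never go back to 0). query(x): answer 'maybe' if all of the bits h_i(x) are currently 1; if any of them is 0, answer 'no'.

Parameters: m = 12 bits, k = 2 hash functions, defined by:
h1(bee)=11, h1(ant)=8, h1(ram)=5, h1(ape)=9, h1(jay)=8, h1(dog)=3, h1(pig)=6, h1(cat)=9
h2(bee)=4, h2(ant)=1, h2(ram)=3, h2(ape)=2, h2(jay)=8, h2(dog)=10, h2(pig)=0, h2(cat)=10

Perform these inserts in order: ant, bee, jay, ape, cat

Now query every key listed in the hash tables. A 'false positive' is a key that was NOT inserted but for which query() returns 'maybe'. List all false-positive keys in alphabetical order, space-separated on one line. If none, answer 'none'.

Answer: none

Derivation:
Start: bits=000000000000
After insert 'ant': sets bits 1 8 -> bits=010000001000
After insert 'bee': sets bits 4 11 -> bits=010010001001
After insert 'jay': sets bits 8 -> bits=010010001001
After insert 'ape': sets bits 2 9 -> bits=011010001101
After insert 'cat': sets bits 9 10 -> bits=011010001111
Not inserted: dog pig ram — query each against bits=011010001111:
query dog: checks bit3=0, bit10=1 (has a 0) -> no => not a false positive
query pig: checks bit0=0, bit6=0 (has a 0) -> no => not a false positive
query ram: checks bit3=0, bit5=0 (has a 0) -> no => not a false positive
False positives (alphabetical): none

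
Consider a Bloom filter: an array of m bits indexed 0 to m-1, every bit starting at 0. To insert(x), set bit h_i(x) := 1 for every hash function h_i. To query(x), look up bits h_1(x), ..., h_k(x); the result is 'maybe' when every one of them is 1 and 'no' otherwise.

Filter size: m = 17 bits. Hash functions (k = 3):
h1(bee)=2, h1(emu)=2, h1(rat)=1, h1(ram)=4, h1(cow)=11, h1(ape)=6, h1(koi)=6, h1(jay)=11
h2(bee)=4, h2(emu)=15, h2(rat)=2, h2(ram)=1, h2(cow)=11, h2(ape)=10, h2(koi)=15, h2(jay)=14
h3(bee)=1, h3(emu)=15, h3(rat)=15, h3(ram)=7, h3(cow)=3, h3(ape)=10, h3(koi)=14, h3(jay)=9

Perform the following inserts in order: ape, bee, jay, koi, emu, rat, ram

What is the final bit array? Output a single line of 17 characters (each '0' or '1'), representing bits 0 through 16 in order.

Start: bits=00000000000000000
After insert 'ape': sets bits 6 10 -> bits=00000010001000000
After insert 'bee': sets bits 1 2 4 -> bits=01101010001000000
After insert 'jay': sets bits 9 11 14 -> bits=01101010011100100
After insert 'koi': sets bits 6 14 15 -> bits=01101010011100110
After insert 'emu': sets bits 2 15 -> bits=01101010011100110
After insert 'rat': sets bits 1 2 15 -> bits=01101010011100110
After insert 'ram': sets bits 1 4 7 -> bits=01101011011100110

Answer: 01101011011100110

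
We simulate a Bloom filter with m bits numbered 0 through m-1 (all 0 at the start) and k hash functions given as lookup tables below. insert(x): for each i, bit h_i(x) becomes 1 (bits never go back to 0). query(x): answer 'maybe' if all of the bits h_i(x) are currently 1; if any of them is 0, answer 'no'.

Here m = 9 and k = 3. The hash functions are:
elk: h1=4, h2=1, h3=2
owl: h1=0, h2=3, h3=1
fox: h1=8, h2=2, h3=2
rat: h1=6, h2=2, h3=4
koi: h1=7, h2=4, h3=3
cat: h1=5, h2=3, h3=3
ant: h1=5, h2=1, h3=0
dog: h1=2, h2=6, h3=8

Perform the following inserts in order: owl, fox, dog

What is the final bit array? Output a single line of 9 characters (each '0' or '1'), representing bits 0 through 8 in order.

Answer: 111100101

Derivation:
Start: bits=000000000
After insert 'owl': sets bits 0 1 3 -> bits=110100000
After insert 'fox': sets bits 2 8 -> bits=111100001
After insert 'dog': sets bits 2 6 8 -> bits=111100101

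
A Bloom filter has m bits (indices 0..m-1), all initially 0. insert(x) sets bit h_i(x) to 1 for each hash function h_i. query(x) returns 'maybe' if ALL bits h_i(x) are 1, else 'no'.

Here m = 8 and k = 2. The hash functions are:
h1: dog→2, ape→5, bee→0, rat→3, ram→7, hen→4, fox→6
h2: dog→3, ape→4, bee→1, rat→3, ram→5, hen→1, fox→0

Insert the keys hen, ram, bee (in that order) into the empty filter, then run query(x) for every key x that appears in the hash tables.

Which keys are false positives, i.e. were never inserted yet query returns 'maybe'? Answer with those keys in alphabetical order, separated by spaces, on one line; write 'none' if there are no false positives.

Answer: ape

Derivation:
Start: bits=00000000
After insert 'hen': sets bits 1 4 -> bits=01001000
After insert 'ram': sets bits 5 7 -> bits=01001101
After insert 'bee': sets bits 0 1 -> bits=11001101
Not inserted: ape dog fox rat — query each against bits=11001101:
query ape: checks bit4=1, bit5=1 (all 1) -> maybe => FALSE POSITIVE
query dog: checks bit2=0, bit3=0 (has a 0) -> no => not a false positive
query fox: checks bit0=1, bit6=0 (has a 0) -> no => not a false positive
query rat: checks bit3=0 (has a 0) -> no => not a false positive
False positives (alphabetical): ape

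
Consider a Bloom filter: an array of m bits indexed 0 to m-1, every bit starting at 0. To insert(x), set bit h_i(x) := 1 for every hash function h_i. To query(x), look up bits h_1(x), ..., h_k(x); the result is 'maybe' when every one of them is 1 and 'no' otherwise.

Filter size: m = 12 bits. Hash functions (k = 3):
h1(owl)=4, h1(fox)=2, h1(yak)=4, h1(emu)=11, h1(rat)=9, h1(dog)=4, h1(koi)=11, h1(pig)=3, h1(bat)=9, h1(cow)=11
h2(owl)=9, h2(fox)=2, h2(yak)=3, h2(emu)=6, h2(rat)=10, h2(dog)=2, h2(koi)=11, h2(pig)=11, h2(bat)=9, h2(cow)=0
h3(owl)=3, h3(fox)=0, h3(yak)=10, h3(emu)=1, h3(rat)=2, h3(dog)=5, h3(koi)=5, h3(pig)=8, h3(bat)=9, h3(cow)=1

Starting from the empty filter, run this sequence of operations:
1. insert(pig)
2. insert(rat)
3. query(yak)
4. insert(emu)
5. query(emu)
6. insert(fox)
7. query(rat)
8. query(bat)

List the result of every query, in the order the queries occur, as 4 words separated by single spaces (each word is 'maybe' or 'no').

Start: bits=000000000000
Op 1: insert pig -> sets bits 3 8 11 -> bits=000100001001
Op 2: insert rat -> sets bits 2 9 10 -> bits=001100001111
Op 3: query yak -> checks bit3=1, bit4=0, bit10=1 (has a 0) -> no
Op 4: insert emu -> sets bits 1 6 11 -> bits=011100101111
Op 5: query emu -> checks bit1=1, bit6=1, bit11=1 (all 1) -> maybe
Op 6: insert fox -> sets bits 0 2 -> bits=111100101111
Op 7: query rat -> checks bit2=1, bit9=1, bit10=1 (all 1) -> maybe
Op 8: query bat -> checks bit9=1 (all 1) -> maybe
Query results in order: no maybe maybe maybe

Answer: no maybe maybe maybe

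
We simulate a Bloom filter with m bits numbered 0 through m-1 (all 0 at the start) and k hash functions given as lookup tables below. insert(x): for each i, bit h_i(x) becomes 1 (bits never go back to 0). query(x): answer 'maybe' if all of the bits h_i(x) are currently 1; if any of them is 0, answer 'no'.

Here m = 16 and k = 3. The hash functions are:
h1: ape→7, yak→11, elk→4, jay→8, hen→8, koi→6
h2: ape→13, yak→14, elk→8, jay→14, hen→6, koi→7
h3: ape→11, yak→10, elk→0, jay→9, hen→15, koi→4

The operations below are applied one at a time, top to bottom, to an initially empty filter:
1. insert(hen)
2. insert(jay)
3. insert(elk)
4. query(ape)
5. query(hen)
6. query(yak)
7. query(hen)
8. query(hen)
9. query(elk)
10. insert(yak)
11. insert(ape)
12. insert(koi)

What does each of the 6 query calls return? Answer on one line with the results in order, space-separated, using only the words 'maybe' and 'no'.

Start: bits=0000000000000000
Op 1: insert hen -> sets bits 6 8 15 -> bits=0000001010000001
Op 2: insert jay -> sets bits 8 9 14 -> bits=0000001011000011
Op 3: insert elk -> sets bits 0 4 8 -> bits=1000101011000011
Op 4: query ape -> checks bit7=0, bit11=0, bit13=0 (has a 0) -> no
Op 5: query hen -> checks bit6=1, bit8=1, bit15=1 (all 1) -> maybe
Op 6: query yak -> checks bit10=0, bit11=0, bit14=1 (has a 0) -> no
Op 7: query hen -> checks bit6=1, bit8=1, bit15=1 (all 1) -> maybe
Op 8: query hen -> checks bit6=1, bit8=1, bit15=1 (all 1) -> maybe
Op 9: query elk -> checks bit0=1, bit4=1, bit8=1 (all 1) -> maybe
Op 10: insert yak -> sets bits 10 11 14 -> bits=1000101011110011
Op 11: insert ape -> sets bits 7 11 13 -> bits=1000101111110111
Op 12: insert koi -> sets bits 4 6 7 -> bits=1000101111110111
Query results in order: no maybe no maybe maybe maybe

Answer: no maybe no maybe maybe maybe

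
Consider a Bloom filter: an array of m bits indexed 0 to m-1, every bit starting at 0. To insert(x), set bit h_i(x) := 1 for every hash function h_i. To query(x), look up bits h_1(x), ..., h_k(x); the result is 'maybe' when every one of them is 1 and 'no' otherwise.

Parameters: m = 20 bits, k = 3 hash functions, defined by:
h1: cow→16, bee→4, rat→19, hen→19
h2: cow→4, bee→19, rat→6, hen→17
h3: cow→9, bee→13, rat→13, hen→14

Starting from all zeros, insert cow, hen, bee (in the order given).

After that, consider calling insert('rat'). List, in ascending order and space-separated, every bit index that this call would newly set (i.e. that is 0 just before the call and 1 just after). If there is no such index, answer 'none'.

Answer: 6

Derivation:
Start: bits=00000000000000000000
After insert 'cow': sets bits 4 9 16 -> bits=00001000010000001000
After insert 'hen': sets bits 14 17 19 -> bits=00001000010000101101
After insert 'bee': sets bits 4 13 19 -> bits=00001000010001101101
insert 'rat' would touch bits 6 13 19; currently bit6=0, bit13=1, bit19=1
Bits that are 0 among those (would change 0->1): 6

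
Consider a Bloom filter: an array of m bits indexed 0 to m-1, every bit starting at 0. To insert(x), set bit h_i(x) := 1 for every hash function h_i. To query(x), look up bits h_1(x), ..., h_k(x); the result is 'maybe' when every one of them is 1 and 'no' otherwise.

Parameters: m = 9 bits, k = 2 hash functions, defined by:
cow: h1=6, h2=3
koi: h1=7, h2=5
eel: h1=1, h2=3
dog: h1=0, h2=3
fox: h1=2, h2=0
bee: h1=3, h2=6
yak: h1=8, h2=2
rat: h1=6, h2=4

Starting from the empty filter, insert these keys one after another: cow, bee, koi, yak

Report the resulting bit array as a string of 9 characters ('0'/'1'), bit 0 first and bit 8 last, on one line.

Start: bits=000000000
After insert 'cow': sets bits 3 6 -> bits=000100100
After insert 'bee': sets bits 3 6 -> bits=000100100
After insert 'koi': sets bits 5 7 -> bits=000101110
After insert 'yak': sets bits 2 8 -> bits=001101111

Answer: 001101111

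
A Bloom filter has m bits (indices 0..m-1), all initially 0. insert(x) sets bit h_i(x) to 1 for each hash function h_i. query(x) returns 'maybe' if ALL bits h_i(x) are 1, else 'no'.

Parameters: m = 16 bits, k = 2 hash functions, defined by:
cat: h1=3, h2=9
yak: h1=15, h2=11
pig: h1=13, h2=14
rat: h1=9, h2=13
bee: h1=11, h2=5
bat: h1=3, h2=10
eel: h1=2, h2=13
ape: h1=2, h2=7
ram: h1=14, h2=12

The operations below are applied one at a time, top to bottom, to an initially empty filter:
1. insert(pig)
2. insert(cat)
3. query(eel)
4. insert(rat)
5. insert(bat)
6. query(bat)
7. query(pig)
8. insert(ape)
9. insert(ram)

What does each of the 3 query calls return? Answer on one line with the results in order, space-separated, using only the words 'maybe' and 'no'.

Start: bits=0000000000000000
Op 1: insert pig -> sets bits 13 14 -> bits=0000000000000110
Op 2: insert cat -> sets bits 3 9 -> bits=0001000001000110
Op 3: query eel -> checks bit2=0, bit13=1 (has a 0) -> no
Op 4: insert rat -> sets bits 9 13 -> bits=0001000001000110
Op 5: insert bat -> sets bits 3 10 -> bits=0001000001100110
Op 6: query bat -> checks bit3=1, bit10=1 (all 1) -> maybe
Op 7: query pig -> checks bit13=1, bit14=1 (all 1) -> maybe
Op 8: insert ape -> sets bits 2 7 -> bits=0011000101100110
Op 9: insert ram -> sets bits 12 14 -> bits=0011000101101110
Query results in order: no maybe maybe

Answer: no maybe maybe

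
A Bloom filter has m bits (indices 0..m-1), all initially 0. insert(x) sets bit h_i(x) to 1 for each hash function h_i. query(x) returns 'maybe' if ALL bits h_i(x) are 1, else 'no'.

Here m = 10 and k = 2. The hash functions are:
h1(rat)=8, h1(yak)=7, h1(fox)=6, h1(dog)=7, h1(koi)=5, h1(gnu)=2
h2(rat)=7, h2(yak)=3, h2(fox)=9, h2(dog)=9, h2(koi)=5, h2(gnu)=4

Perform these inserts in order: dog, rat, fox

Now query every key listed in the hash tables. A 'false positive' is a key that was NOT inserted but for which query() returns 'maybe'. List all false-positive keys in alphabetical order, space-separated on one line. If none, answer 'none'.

Start: bits=0000000000
After insert 'dog': sets bits 7 9 -> bits=0000000101
After insert 'rat': sets bits 7 8 -> bits=0000000111
After insert 'fox': sets bits 6 9 -> bits=0000001111
Not inserted: gnu koi yak — query each against bits=0000001111:
query gnu: checks bit2=0, bit4=0 (has a 0) -> no => not a false positive
query koi: checks bit5=0 (has a 0) -> no => not a false positive
query yak: checks bit3=0, bit7=1 (has a 0) -> no => not a false positive
False positives (alphabetical): none

Answer: none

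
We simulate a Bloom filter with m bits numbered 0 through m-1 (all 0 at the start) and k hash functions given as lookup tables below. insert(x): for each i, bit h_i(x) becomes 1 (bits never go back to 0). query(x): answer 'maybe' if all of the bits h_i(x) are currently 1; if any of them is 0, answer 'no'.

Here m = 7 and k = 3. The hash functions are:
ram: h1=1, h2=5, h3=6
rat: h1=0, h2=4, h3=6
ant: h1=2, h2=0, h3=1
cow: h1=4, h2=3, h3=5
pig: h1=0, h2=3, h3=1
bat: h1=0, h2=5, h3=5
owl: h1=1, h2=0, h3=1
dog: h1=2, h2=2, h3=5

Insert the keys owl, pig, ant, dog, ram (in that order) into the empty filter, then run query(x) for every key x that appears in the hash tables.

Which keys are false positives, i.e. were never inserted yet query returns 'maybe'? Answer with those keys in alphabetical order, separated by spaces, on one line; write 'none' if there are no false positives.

Answer: bat

Derivation:
Start: bits=0000000
After insert 'owl': sets bits 0 1 -> bits=1100000
After insert 'pig': sets bits 0 1 3 -> bits=1101000
After insert 'ant': sets bits 0 1 2 -> bits=1111000
After insert 'dog': sets bits 2 5 -> bits=1111010
After insert 'ram': sets bits 1 5 6 -> bits=1111011
Not inserted: bat cow rat — query each against bits=1111011:
query bat: checks bit0=1, bit5=1 (all 1) -> maybe => FALSE POSITIVE
query cow: checks bit3=1, bit4=0, bit5=1 (has a 0) -> no => not a false positive
query rat: checks bit0=1, bit4=0, bit6=1 (has a 0) -> no => not a false positive
False positives (alphabetical): bat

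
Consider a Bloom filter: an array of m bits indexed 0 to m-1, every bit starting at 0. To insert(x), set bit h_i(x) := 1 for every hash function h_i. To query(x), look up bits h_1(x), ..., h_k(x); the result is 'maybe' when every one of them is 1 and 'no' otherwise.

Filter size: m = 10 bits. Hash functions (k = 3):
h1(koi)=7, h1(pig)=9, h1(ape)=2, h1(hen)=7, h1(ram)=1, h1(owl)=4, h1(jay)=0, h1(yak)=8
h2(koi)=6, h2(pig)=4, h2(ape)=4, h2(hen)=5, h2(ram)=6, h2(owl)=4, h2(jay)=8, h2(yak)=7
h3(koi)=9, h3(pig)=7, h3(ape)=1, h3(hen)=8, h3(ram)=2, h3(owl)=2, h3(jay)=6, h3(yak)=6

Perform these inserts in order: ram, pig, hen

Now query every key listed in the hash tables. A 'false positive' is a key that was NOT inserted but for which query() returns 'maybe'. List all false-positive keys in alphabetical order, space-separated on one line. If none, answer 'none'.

Start: bits=0000000000
After insert 'ram': sets bits 1 2 6 -> bits=0110001000
After insert 'pig': sets bits 4 7 9 -> bits=0110101101
After insert 'hen': sets bits 5 7 8 -> bits=0110111111
Not inserted: ape jay koi owl yak — query each against bits=0110111111:
query ape: checks bit1=1, bit2=1, bit4=1 (all 1) -> maybe => FALSE POSITIVE
query jay: checks bit0=0, bit6=1, bit8=1 (has a 0) -> no => not a false positive
query koi: checks bit6=1, bit7=1, bit9=1 (all 1) -> maybe => FALSE POSITIVE
query owl: checks bit2=1, bit4=1 (all 1) -> maybe => FALSE POSITIVE
query yak: checks bit6=1, bit7=1, bit8=1 (all 1) -> maybe => FALSE POSITIVE
False positives (alphabetical): ape koi owl yak

Answer: ape koi owl yak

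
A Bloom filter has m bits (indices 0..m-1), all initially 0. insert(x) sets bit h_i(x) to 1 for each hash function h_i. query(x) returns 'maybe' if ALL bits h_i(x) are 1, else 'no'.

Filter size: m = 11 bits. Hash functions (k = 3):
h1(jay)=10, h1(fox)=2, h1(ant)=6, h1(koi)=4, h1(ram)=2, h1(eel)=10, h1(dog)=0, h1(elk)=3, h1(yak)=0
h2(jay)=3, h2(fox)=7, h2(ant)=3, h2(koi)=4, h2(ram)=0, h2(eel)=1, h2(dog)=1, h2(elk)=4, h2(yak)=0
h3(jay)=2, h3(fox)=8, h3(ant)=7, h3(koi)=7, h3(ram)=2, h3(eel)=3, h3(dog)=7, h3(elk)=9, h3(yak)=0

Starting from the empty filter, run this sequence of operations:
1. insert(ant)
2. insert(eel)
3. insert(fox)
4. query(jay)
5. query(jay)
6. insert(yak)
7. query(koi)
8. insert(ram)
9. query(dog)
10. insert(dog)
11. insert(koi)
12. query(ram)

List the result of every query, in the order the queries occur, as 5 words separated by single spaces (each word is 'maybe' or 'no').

Answer: maybe maybe no maybe maybe

Derivation:
Start: bits=00000000000
Op 1: insert ant -> sets bits 3 6 7 -> bits=00010011000
Op 2: insert eel -> sets bits 1 3 10 -> bits=01010011001
Op 3: insert fox -> sets bits 2 7 8 -> bits=01110011101
Op 4: query jay -> checks bit2=1, bit3=1, bit10=1 (all 1) -> maybe
Op 5: query jay -> checks bit2=1, bit3=1, bit10=1 (all 1) -> maybe
Op 6: insert yak -> sets bits 0 -> bits=11110011101
Op 7: query koi -> checks bit4=0, bit7=1 (has a 0) -> no
Op 8: insert ram -> sets bits 0 2 -> bits=11110011101
Op 9: query dog -> checks bit0=1, bit1=1, bit7=1 (all 1) -> maybe
Op 10: insert dog -> sets bits 0 1 7 -> bits=11110011101
Op 11: insert koi -> sets bits 4 7 -> bits=11111011101
Op 12: query ram -> checks bit0=1, bit2=1 (all 1) -> maybe
Query results in order: maybe maybe no maybe maybe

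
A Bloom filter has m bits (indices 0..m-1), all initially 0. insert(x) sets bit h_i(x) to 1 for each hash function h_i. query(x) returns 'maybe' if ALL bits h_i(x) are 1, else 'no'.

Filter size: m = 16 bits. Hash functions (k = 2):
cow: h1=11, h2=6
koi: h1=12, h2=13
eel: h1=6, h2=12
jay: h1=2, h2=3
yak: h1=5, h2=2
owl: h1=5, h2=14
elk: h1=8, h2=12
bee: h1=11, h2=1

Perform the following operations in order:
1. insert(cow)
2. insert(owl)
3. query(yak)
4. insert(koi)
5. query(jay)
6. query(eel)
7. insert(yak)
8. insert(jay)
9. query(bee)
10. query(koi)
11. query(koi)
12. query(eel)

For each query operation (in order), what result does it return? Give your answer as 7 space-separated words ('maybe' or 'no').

Start: bits=0000000000000000
Op 1: insert cow -> sets bits 6 11 -> bits=0000001000010000
Op 2: insert owl -> sets bits 5 14 -> bits=0000011000010010
Op 3: query yak -> checks bit2=0, bit5=1 (has a 0) -> no
Op 4: insert koi -> sets bits 12 13 -> bits=0000011000011110
Op 5: query jay -> checks bit2=0, bit3=0 (has a 0) -> no
Op 6: query eel -> checks bit6=1, bit12=1 (all 1) -> maybe
Op 7: insert yak -> sets bits 2 5 -> bits=0010011000011110
Op 8: insert jay -> sets bits 2 3 -> bits=0011011000011110
Op 9: query bee -> checks bit1=0, bit11=1 (has a 0) -> no
Op 10: query koi -> checks bit12=1, bit13=1 (all 1) -> maybe
Op 11: query koi -> checks bit12=1, bit13=1 (all 1) -> maybe
Op 12: query eel -> checks bit6=1, bit12=1 (all 1) -> maybe
Query results in order: no no maybe no maybe maybe maybe

Answer: no no maybe no maybe maybe maybe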